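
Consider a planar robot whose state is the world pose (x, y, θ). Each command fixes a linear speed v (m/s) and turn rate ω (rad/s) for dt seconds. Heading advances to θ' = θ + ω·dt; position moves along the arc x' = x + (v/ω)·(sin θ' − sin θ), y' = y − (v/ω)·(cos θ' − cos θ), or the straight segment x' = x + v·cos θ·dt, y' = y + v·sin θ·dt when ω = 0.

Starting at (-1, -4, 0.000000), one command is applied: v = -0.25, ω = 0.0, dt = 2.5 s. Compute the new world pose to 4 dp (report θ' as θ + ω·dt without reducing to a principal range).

(-1.6250, -4.0000, 0.0000)

θ' = 0.0000 + 0.0·2.5 = 0.0000
ω = 0 → straight: x' = -1 + -0.25·cos(0.0000)·2.5 = -1.6250
y' = -4 + -0.25·sin(0.0000)·2.5 = -4.0000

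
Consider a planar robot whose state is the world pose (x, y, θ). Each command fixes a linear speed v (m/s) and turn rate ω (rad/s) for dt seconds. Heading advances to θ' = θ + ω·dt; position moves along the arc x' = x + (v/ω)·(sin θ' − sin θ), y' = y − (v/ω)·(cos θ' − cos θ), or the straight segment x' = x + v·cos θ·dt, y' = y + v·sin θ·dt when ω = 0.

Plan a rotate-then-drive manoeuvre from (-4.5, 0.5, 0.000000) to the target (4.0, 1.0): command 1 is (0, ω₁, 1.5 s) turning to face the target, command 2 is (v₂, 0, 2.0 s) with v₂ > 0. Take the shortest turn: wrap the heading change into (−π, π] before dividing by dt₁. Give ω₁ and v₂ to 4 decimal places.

ω₁ = 0.0392, v₂ = 4.2573

heading to target = atan2(1−0.5, 4−-4.5) = 0.0588
Δθ = wrap(0.0588 − 0.0000) = 0.0588; ω₁ = Δθ/dt₁ = 0.0392
distance = √((4−-4.5)² + (1−0.5)²) = 8.5147; v₂ = distance/dt₂ = 4.2573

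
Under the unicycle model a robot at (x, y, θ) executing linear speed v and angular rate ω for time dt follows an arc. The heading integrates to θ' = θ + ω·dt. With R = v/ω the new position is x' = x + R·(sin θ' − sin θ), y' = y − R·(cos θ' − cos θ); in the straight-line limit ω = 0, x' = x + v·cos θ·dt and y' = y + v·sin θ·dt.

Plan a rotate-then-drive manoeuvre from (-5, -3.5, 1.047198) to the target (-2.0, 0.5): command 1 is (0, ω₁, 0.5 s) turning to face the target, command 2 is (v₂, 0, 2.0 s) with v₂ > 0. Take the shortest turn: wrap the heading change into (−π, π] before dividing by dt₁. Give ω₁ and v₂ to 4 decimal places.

heading to target = atan2(0.5−-3.5, -2−-5) = 0.9273
Δθ = wrap(0.9273 − 1.0472) = -0.1199; ω₁ = Δθ/dt₁ = -0.2398
distance = √((-2−-5)² + (0.5−-3.5)²) = 5.0000; v₂ = distance/dt₂ = 2.5000

ω₁ = -0.2398, v₂ = 2.5000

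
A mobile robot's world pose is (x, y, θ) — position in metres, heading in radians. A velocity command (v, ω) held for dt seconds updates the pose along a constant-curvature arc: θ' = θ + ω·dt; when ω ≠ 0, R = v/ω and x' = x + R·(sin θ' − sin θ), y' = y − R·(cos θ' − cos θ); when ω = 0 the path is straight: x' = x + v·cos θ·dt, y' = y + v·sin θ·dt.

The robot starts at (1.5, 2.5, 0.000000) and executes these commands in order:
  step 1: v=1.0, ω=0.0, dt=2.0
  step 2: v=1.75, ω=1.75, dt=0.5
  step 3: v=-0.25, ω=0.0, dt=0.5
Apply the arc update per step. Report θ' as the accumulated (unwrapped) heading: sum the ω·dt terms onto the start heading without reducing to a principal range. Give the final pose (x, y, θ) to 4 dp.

step 1: θ'=0.0000 (straight) → pose (3.5000, 2.5000, 0.0000)
step 2: θ'=0.8750 (R=1.0000) → pose (4.2675, 2.8590, 0.8750)
step 3: θ'=0.8750 (straight) → pose (4.1874, 2.7631, 0.8750)

(4.1874, 2.7631, 0.8750)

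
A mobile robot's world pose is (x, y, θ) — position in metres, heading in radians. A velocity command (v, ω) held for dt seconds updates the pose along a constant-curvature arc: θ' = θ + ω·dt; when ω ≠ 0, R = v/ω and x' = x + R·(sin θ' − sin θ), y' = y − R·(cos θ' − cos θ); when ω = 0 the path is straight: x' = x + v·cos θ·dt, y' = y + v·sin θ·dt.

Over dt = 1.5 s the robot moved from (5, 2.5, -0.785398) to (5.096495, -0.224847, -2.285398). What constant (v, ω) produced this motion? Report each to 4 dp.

v = 2.0000, ω = -1.0000

Δθ = -2.285398 − -0.785398 = -1.500000
ω = Δθ/dt = -1.500000/1.5 = -1.0000
R = −Δy/(cos θ' − cos θ) = -2.0000
v = R·ω = -2.0000·-1.0000 = 2.0000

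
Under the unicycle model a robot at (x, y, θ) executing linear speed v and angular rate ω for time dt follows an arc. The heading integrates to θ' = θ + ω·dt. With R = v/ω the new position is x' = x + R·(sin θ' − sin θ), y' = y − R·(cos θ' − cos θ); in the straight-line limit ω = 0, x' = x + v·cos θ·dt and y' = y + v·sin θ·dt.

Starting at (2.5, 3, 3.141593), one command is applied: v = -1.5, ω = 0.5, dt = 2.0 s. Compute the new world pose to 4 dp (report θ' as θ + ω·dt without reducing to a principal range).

θ' = 3.1416 + 0.5·2.0 = 4.1416
R = v/ω = -1.5/0.5 = -3.0000
x' = 2.5 + -3.0000·(sin 4.1416 − sin 3.1416) = 5.0244
y' = 3 − -3.0000·(cos 4.1416 − cos 3.1416) = 4.3791

(5.0244, 4.3791, 4.1416)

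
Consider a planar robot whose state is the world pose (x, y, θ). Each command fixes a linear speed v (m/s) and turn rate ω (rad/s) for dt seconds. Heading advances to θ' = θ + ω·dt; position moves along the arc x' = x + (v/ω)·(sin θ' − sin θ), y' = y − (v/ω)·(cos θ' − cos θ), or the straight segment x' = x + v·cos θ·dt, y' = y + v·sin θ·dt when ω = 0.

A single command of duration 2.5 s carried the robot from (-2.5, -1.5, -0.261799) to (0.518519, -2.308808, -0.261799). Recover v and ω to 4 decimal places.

v = 1.2500, ω = 0.0000

Δθ = -0.261799 − -0.261799 = 0.000000
ω = Δθ/dt = 0.000000/2.5 = 0.0000
ω = 0 → v = (Δx·cos θ + Δy·sin θ)/dt = 1.2500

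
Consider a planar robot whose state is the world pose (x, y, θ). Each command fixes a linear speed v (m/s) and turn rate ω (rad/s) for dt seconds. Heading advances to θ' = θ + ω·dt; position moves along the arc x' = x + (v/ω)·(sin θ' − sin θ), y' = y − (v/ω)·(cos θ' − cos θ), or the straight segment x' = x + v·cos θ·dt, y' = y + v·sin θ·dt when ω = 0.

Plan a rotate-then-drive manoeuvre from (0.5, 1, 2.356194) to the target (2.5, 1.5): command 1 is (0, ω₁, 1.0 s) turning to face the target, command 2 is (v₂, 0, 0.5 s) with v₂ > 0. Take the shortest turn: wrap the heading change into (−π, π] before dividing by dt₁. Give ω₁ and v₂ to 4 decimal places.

ω₁ = -2.1112, v₂ = 4.1231

heading to target = atan2(1.5−1, 2.5−0.5) = 0.2450
Δθ = wrap(0.2450 − 2.3562) = -2.1112; ω₁ = Δθ/dt₁ = -2.1112
distance = √((2.5−0.5)² + (1.5−1)²) = 2.0616; v₂ = distance/dt₂ = 4.1231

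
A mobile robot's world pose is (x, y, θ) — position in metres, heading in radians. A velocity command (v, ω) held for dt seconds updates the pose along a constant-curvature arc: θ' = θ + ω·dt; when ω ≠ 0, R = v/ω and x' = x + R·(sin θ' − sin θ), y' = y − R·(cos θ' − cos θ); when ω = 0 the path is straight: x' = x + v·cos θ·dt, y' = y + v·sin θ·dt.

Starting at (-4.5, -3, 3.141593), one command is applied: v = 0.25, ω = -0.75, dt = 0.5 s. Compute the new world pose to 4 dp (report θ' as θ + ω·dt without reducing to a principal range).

(-4.6221, -2.9768, 2.7666)

θ' = 3.1416 + -0.75·0.5 = 2.7666
R = v/ω = 0.25/-0.75 = -0.3333
x' = -4.5 + -0.3333·(sin 2.7666 − sin 3.1416) = -4.6221
y' = -3 − -0.3333·(cos 2.7666 − cos 3.1416) = -2.9768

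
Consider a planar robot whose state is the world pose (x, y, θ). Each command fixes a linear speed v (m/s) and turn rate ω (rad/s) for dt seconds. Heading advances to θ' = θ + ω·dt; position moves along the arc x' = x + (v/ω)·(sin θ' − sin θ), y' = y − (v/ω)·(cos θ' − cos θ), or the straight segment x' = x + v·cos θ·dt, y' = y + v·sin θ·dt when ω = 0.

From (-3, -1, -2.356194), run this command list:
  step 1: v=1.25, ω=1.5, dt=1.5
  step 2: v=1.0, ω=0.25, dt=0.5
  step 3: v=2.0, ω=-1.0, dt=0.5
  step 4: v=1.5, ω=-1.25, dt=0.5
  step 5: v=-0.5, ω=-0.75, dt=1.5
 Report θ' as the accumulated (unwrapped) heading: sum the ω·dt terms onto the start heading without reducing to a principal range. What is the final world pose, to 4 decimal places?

step 1: θ'=-0.1062 (R=0.8333) → pose (-2.4991, -2.4179, -0.1062)
step 2: θ'=0.0188 (R=4.0000) → pose (-1.9999, -2.4397, 0.0188)
step 3: θ'=-0.4812 (R=-2.0000) → pose (-1.0366, -2.6665, -0.4812)
step 4: θ'=-1.1062 (R=-1.2000) → pose (-0.5192, -3.1925, -1.1062)
step 5: θ'=-2.2312 (R=0.6667) → pose (-0.4497, -2.4849, -2.2312)

(-0.4497, -2.4849, -2.2312)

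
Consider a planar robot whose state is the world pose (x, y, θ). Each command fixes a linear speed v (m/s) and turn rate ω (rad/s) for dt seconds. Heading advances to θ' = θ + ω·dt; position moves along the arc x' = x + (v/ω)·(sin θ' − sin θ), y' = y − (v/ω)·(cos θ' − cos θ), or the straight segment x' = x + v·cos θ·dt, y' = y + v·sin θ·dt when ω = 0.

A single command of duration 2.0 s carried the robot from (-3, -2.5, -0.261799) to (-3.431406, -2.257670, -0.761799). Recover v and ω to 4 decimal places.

v = -0.2500, ω = -0.2500

Δθ = -0.761799 − -0.261799 = -0.500000
ω = Δθ/dt = -0.500000/2.0 = -0.2500
R = Δx/(sin θ' − sin θ) = 1.0000
v = R·ω = 1.0000·-0.2500 = -0.2500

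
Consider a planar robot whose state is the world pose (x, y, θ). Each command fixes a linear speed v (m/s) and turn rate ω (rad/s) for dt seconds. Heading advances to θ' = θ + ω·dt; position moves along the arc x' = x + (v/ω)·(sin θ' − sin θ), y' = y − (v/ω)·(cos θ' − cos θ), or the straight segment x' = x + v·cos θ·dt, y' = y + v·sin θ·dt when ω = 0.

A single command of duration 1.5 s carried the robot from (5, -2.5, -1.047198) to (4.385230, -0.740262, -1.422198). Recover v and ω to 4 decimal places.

v = -1.2500, ω = -0.2500

Δθ = -1.422198 − -1.047198 = -0.375000
ω = Δθ/dt = -0.375000/1.5 = -0.2500
R = −Δy/(cos θ' − cos θ) = 5.0000
v = R·ω = 5.0000·-0.2500 = -1.2500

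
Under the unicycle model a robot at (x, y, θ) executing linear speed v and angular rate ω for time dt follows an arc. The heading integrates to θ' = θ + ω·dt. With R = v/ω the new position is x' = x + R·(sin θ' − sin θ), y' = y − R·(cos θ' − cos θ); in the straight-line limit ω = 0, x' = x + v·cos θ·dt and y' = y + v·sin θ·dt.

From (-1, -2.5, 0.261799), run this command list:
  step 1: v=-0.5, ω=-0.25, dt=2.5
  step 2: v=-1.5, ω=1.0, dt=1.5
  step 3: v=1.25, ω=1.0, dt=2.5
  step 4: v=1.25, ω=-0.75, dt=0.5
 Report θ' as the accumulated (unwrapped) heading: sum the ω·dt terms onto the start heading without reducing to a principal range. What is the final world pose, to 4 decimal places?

step 1: θ'=-0.3632 (R=2.0000) → pose (-2.2282, -2.4377, -0.3632)
step 2: θ'=1.1368 (R=-1.5000) → pose (-4.1220, -3.2091, 1.1368)
step 3: θ'=3.6368 (R=1.2500) → pose (-5.8501, -1.5836, 3.6368)
step 4: θ'=3.2618 (R=-1.6667) → pose (-6.4423, -1.7718, 3.2618)

(-6.4423, -1.7718, 3.2618)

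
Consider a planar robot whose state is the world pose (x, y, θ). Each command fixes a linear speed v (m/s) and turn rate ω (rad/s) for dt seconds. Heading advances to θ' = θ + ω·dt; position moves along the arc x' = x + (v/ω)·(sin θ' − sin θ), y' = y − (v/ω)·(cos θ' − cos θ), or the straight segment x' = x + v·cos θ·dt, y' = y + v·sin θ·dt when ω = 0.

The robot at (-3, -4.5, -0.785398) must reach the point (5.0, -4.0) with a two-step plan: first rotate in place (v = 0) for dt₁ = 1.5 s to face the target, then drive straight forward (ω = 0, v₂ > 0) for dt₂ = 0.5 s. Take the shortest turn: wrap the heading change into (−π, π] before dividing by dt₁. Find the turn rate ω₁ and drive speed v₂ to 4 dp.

ω₁ = 0.5652, v₂ = 16.0312

heading to target = atan2(-4−-4.5, 5−-3) = 0.0624
Δθ = wrap(0.0624 − -0.7854) = 0.8478; ω₁ = Δθ/dt₁ = 0.5652
distance = √((5−-3)² + (-4−-4.5)²) = 8.0156; v₂ = distance/dt₂ = 16.0312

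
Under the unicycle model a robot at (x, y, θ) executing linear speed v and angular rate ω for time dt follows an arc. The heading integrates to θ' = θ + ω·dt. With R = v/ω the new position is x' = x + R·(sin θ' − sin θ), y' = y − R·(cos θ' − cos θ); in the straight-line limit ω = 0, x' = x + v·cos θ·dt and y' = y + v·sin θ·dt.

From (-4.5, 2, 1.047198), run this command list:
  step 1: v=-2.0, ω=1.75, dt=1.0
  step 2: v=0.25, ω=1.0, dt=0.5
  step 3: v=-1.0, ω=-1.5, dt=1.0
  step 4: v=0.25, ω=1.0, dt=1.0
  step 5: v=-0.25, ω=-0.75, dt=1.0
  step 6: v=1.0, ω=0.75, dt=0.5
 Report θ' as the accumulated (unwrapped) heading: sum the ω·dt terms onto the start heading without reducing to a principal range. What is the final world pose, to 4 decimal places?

step 1: θ'=2.7972 (R=-1.1429) → pose (-3.8961, 0.3528, 2.7972)
step 2: θ'=3.2972 (R=0.2500) → pose (-4.0193, 0.3645, 3.2972)
step 3: θ'=1.7972 (R=0.6667) → pose (-3.2663, -0.1445, 1.7972)
step 4: θ'=2.7972 (R=0.2500) → pose (-3.4255, 0.0347, 2.7972)
step 5: θ'=2.0472 (R=0.3333) → pose (-3.2418, -0.1262, 2.0472)
step 6: θ'=2.4222 (R=1.3333) → pose (-3.5481, 0.2653, 2.4222)

(-3.5481, 0.2653, 2.4222)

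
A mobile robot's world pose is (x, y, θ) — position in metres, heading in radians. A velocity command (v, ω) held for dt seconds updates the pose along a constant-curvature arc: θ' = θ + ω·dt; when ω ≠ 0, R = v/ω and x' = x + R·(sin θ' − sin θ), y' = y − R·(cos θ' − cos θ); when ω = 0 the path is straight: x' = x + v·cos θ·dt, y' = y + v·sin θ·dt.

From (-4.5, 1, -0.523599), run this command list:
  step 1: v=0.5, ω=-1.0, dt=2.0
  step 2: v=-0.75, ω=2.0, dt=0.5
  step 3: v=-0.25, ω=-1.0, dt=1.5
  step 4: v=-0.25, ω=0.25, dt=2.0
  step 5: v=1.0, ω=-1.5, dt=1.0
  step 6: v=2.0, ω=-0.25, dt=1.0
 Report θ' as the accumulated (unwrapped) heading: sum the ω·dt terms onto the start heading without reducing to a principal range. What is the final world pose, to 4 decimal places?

step 1: θ'=-2.5236 (R=-0.5000) → pose (-4.4603, 0.1595, -2.5236)
step 2: θ'=-1.5236 (R=-0.3750) → pose (-4.3030, 0.4828, -1.5236)
step 3: θ'=-3.0236 (R=0.2500) → pose (-4.0827, 0.7429, -3.0236)
step 4: θ'=-2.5236 (R=-1.0000) → pose (-3.6210, 0.9209, -2.5236)
step 5: θ'=-4.0236 (R=-0.6667) → pose (-4.5220, 1.0405, -4.0236)
step 6: θ'=-4.2736 (R=-8.0000) → pose (-5.5880, 2.7266, -4.2736)

(-5.5880, 2.7266, -4.2736)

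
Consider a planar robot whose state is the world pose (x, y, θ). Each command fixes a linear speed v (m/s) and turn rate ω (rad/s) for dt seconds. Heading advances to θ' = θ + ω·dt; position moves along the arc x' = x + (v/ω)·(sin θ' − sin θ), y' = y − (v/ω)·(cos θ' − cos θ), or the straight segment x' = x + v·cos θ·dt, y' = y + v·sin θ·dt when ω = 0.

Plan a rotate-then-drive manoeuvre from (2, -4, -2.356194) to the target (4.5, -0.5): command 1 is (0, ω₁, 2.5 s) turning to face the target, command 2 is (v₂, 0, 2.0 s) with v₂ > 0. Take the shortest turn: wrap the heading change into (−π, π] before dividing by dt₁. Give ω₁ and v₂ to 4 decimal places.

heading to target = atan2(-0.5−-4, 4.5−2) = 0.9505
Δθ = wrap(0.9505 − -2.3562) = -2.9764; ω₁ = Δθ/dt₁ = -1.1906
distance = √((4.5−2)² + (-0.5−-4)²) = 4.3012; v₂ = distance/dt₂ = 2.1506

ω₁ = -1.1906, v₂ = 2.1506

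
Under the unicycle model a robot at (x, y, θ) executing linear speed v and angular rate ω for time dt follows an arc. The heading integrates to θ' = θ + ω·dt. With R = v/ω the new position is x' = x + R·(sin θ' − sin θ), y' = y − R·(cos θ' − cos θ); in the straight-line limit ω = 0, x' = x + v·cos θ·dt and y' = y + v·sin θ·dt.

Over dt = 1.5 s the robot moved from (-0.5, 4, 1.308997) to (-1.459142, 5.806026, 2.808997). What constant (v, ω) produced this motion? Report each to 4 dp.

Δθ = 2.808997 − 1.308997 = 1.500000
ω = Δθ/dt = 1.500000/1.5 = 1.0000
R = −Δy/(cos θ' − cos θ) = 1.5000
v = R·ω = 1.5000·1.0000 = 1.5000

v = 1.5000, ω = 1.0000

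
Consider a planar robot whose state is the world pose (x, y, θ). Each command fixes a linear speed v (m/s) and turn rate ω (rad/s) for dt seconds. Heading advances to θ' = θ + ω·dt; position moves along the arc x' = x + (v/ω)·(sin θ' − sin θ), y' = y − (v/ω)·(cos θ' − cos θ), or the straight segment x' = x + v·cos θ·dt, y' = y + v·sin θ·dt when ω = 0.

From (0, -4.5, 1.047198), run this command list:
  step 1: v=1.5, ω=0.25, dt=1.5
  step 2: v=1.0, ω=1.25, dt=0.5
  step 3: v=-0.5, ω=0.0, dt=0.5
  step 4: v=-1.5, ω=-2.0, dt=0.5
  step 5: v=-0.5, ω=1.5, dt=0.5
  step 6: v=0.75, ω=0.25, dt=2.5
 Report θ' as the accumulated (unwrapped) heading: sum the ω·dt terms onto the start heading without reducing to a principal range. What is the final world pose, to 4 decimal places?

step 1: θ'=1.4222 (R=6.0000) → pose (0.7377, -2.3883, 1.4222)
step 2: θ'=2.0472 (R=0.8000) → pose (0.6575, -1.9030, 2.0472)
step 3: θ'=2.0472 (straight) → pose (0.7721, -2.1252, 2.0472)
step 4: θ'=1.0472 (R=0.7500) → pose (0.7551, -2.8441, 1.0472)
step 5: θ'=1.7972 (R=-0.3333) → pose (0.7190, -3.0856, 1.7972)
step 6: θ'=2.4222 (R=3.0000) → pose (-0.2277, -1.5024, 2.4222)

(-0.2277, -1.5024, 2.4222)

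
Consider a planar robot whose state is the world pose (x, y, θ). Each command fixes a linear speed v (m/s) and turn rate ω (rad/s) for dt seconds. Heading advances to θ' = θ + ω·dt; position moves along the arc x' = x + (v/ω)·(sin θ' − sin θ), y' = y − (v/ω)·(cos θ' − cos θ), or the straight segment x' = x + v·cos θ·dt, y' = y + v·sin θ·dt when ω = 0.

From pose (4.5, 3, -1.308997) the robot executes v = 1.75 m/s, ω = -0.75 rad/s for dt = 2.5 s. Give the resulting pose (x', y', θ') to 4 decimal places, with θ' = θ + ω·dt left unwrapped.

(2.1473, 0.0649, -3.1840)

θ' = -1.3090 + -0.75·2.5 = -3.1840
R = v/ω = 1.75/-0.75 = -2.3333
x' = 4.5 + -2.3333·(sin -3.1840 − sin -1.3090) = 2.1473
y' = 3 − -2.3333·(cos -3.1840 − cos -1.3090) = 0.0649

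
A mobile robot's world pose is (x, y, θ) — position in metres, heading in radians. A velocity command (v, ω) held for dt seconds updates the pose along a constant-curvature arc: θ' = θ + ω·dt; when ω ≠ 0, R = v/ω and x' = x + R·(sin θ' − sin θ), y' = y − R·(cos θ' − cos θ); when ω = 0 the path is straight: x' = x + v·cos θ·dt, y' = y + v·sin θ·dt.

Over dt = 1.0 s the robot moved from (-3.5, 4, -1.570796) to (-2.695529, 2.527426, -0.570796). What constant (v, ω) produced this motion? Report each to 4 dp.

v = 1.7500, ω = 1.0000

Δθ = -0.570796 − -1.570796 = 1.000000
ω = Δθ/dt = 1.000000/1.0 = 1.0000
R = −Δy/(cos θ' − cos θ) = 1.7500
v = R·ω = 1.7500·1.0000 = 1.7500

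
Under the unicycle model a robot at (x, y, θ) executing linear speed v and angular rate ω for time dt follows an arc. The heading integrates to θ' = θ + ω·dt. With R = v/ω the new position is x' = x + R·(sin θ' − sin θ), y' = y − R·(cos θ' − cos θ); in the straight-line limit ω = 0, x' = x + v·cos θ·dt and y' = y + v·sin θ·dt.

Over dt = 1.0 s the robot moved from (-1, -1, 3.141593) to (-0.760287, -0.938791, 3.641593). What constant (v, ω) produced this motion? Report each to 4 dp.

v = -0.2500, ω = 0.5000

Δθ = 3.641593 − 3.141593 = 0.500000
ω = Δθ/dt = 0.500000/1.0 = 0.5000
R = Δx/(sin θ' − sin θ) = -0.5000
v = R·ω = -0.5000·0.5000 = -0.2500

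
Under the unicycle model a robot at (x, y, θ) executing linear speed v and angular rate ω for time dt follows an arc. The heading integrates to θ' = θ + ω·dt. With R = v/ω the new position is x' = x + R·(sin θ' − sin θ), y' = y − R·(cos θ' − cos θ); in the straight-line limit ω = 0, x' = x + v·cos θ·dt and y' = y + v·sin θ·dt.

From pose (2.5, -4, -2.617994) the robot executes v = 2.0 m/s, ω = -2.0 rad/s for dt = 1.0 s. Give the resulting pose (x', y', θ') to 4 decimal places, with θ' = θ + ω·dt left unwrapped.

θ' = -2.6180 + -2.0·1.0 = -4.6180
R = v/ω = 2.0/-2.0 = -1.0000
x' = 2.5 + -1.0000·(sin -4.6180 − sin -2.6180) = 1.0045
y' = -4 − -1.0000·(cos -4.6180 − cos -2.6180) = -3.2282

(1.0045, -3.2282, -4.6180)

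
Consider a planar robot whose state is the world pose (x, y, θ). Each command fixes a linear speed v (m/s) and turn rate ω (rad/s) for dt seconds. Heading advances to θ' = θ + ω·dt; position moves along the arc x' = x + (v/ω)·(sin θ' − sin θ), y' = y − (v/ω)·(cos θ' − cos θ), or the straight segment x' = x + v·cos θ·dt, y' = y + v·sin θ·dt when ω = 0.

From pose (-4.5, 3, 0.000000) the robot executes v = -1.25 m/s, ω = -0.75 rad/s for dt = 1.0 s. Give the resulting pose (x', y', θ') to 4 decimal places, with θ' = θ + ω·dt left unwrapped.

θ' = 0.0000 + -0.75·1.0 = -0.7500
R = v/ω = -1.25/-0.75 = 1.6667
x' = -4.5 + 1.6667·(sin -0.7500 − sin 0.0000) = -5.6361
y' = 3 − 1.6667·(cos -0.7500 − cos 0.0000) = 3.4472

(-5.6361, 3.4472, -0.7500)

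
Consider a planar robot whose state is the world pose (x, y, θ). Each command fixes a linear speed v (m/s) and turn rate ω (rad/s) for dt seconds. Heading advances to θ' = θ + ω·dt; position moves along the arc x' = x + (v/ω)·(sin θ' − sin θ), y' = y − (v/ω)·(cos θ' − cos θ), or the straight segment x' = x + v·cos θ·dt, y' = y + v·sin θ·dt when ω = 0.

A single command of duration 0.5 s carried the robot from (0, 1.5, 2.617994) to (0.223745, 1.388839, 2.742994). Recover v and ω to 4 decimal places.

v = -0.5000, ω = 0.2500

Δθ = 2.742994 − 2.617994 = 0.125000
ω = Δθ/dt = 0.125000/0.5 = 0.2500
R = Δx/(sin θ' − sin θ) = -2.0000
v = R·ω = -2.0000·0.2500 = -0.5000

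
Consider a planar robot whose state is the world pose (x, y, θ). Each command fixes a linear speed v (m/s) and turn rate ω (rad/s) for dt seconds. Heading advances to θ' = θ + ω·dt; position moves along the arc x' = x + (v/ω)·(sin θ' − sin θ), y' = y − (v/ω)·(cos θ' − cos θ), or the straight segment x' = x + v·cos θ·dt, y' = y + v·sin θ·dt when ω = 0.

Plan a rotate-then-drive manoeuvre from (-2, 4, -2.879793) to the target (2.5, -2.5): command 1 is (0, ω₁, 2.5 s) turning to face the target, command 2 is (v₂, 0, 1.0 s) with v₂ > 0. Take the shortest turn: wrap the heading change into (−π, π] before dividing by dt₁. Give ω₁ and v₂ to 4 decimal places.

ω₁ = 0.7658, v₂ = 7.9057

heading to target = atan2(-2.5−4, 2.5−-2) = -0.9653
Δθ = wrap(-0.9653 − -2.8798) = 1.9145; ω₁ = Δθ/dt₁ = 0.7658
distance = √((2.5−-2)² + (-2.5−4)²) = 7.9057; v₂ = distance/dt₂ = 7.9057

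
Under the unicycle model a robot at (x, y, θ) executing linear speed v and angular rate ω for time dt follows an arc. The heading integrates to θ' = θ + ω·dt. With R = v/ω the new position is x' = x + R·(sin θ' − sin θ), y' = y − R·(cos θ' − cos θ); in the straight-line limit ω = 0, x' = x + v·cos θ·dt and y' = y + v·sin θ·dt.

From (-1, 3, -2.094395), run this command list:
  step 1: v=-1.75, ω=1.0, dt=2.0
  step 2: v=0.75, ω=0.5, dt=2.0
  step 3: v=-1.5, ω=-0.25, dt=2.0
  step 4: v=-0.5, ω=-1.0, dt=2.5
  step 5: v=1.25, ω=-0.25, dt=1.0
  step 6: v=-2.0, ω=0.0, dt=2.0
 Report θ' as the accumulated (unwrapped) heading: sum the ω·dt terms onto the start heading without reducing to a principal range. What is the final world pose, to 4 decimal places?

step 1: θ'=-0.0944 (R=-1.7500) → pose (-2.3506, 5.6172, -0.0944)
step 2: θ'=0.9056 (R=1.5000) → pose (-1.0290, 6.1847, 0.9056)
step 3: θ'=0.4056 (R=6.0000) → pose (-3.3824, 4.3748, 0.4056)
step 4: θ'=-2.0944 (R=0.5000) → pose (-4.0127, 5.0842, -2.0944)
step 5: θ'=-2.3444 (R=-5.0000) → pose (-4.7658, 4.0907, -2.3444)
step 6: θ'=-2.3444 (straight) → pose (-1.9709, 6.9523, -2.3444)

(-1.9709, 6.9523, -2.3444)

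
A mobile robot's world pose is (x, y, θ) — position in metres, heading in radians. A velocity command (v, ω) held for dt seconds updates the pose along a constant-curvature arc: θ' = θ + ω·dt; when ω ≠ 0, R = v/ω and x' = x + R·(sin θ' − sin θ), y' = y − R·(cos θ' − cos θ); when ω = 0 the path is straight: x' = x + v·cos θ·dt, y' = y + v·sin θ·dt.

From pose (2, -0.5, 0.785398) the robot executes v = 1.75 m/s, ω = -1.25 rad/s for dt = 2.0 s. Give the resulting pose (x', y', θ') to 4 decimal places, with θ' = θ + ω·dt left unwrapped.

(4.3755, -1.6906, -1.7146)

θ' = 0.7854 + -1.25·2.0 = -1.7146
R = v/ω = 1.75/-1.25 = -1.4000
x' = 2 + -1.4000·(sin -1.7146 − sin 0.7854) = 4.3755
y' = -0.5 − -1.4000·(cos -1.7146 − cos 0.7854) = -1.6906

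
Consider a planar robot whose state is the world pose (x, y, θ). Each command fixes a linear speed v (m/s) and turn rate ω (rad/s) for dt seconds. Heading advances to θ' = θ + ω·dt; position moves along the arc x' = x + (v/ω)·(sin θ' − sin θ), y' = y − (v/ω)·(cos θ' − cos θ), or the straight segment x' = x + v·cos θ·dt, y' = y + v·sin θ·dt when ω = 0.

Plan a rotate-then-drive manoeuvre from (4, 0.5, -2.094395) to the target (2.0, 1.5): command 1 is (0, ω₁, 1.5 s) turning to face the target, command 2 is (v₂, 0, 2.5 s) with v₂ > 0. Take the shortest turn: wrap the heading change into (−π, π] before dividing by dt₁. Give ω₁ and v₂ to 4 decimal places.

heading to target = atan2(1.5−0.5, 2−4) = 2.6779
Δθ = wrap(2.6779 − -2.0944) = -1.5108; ω₁ = Δθ/dt₁ = -1.0072
distance = √((2−4)² + (1.5−0.5)²) = 2.2361; v₂ = distance/dt₂ = 0.8944

ω₁ = -1.0072, v₂ = 0.8944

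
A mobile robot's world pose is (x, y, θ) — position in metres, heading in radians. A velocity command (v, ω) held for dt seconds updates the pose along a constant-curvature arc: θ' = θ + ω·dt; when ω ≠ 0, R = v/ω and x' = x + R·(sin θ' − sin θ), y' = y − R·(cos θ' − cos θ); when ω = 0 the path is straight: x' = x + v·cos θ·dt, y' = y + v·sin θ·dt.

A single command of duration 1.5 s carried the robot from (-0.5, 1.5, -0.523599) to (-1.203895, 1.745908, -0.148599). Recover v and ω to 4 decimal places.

v = -0.5000, ω = 0.2500

Δθ = -0.148599 − -0.523599 = 0.375000
ω = Δθ/dt = 0.375000/1.5 = 0.2500
R = Δx/(sin θ' − sin θ) = -2.0000
v = R·ω = -2.0000·0.2500 = -0.5000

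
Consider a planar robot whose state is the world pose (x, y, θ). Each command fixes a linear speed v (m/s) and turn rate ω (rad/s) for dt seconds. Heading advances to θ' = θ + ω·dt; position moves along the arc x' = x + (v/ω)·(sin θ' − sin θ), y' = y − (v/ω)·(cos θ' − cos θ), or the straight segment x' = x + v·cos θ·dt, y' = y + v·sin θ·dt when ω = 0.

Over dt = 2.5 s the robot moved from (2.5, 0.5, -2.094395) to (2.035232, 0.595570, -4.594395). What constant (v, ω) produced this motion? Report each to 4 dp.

v = 0.2500, ω = -1.0000

Δθ = -4.594395 − -2.094395 = -2.500000
ω = Δθ/dt = -2.500000/2.5 = -1.0000
R = Δx/(sin θ' − sin θ) = -0.2500
v = R·ω = -0.2500·-1.0000 = 0.2500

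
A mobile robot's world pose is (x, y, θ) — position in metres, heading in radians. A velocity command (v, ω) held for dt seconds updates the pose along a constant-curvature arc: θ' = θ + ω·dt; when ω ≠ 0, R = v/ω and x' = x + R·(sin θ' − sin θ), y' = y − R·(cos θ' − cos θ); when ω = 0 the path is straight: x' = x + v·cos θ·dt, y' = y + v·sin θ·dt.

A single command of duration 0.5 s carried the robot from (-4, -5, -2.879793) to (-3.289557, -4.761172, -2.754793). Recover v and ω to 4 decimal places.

Δθ = -2.754793 − -2.879793 = 0.125000
ω = Δθ/dt = 0.125000/0.5 = 0.2500
R = Δx/(sin θ' − sin θ) = -6.0000
v = R·ω = -6.0000·0.2500 = -1.5000

v = -1.5000, ω = 0.2500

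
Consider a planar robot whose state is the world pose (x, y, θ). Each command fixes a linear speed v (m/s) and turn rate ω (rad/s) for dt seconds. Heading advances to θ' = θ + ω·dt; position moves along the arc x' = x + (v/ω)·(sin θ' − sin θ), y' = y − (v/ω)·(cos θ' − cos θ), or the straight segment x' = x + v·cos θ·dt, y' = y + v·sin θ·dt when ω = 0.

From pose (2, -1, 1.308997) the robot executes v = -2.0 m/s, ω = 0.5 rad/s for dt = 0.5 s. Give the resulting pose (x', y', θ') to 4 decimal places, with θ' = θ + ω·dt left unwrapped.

(1.8640, -1.9881, 1.5590)

θ' = 1.3090 + 0.5·0.5 = 1.5590
R = v/ω = -2.0/0.5 = -4.0000
x' = 2 + -4.0000·(sin 1.5590 − sin 1.3090) = 1.8640
y' = -1 − -4.0000·(cos 1.5590 − cos 1.3090) = -1.9881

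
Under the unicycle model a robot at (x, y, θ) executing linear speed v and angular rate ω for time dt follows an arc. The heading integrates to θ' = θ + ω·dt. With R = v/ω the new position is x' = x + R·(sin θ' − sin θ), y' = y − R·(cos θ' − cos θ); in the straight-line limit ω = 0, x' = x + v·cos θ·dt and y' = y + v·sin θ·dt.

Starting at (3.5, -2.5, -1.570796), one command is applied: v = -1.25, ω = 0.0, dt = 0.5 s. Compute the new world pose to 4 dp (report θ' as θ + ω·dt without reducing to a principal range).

(3.5000, -1.8750, -1.5708)

θ' = -1.5708 + 0.0·0.5 = -1.5708
ω = 0 → straight: x' = 3.5 + -1.25·cos(-1.5708)·0.5 = 3.5000
y' = -2.5 + -1.25·sin(-1.5708)·0.5 = -1.8750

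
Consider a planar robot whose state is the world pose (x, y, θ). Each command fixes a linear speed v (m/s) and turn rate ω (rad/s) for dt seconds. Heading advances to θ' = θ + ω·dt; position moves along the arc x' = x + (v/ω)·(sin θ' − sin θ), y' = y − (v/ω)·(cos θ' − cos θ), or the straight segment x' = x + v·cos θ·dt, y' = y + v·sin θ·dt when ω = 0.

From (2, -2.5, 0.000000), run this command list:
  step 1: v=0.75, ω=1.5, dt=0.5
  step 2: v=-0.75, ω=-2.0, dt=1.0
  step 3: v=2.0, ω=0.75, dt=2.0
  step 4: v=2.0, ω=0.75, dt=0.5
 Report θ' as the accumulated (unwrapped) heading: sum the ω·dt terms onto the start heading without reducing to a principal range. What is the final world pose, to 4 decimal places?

step 1: θ'=0.7500 (R=0.5000) → pose (2.3408, -2.3658, 0.7500)
step 2: θ'=-1.2500 (R=0.3750) → pose (1.7293, -2.2097, -1.2500)
step 3: θ'=0.2500 (R=2.6667) → pose (4.9197, -3.9526, 0.2500)
step 4: θ'=0.6250 (R=2.6667) → pose (5.8202, -3.5314, 0.6250)

(5.8202, -3.5314, 0.6250)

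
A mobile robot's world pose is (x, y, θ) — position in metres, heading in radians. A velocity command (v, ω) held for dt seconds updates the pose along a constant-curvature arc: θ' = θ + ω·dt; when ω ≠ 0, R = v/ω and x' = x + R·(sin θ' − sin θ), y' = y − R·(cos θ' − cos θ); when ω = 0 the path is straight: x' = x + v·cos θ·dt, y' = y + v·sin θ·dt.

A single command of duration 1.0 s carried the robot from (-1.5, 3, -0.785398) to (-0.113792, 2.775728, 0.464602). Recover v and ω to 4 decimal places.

Δθ = 0.464602 − -0.785398 = 1.250000
ω = Δθ/dt = 1.250000/1.0 = 1.2500
R = Δx/(sin θ' − sin θ) = 1.2000
v = R·ω = 1.2000·1.2500 = 1.5000

v = 1.5000, ω = 1.2500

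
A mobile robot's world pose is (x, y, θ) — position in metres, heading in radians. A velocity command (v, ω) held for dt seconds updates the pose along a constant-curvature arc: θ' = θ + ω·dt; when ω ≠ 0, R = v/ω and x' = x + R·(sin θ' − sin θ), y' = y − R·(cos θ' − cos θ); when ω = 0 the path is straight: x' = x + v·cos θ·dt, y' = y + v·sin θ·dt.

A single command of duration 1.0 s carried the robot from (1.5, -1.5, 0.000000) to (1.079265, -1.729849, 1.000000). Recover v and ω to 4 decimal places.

Δθ = 1.000000 − 0.000000 = 1.000000
ω = Δθ/dt = 1.000000/1.0 = 1.0000
R = Δx/(sin θ' − sin θ) = -0.5000
v = R·ω = -0.5000·1.0000 = -0.5000

v = -0.5000, ω = 1.0000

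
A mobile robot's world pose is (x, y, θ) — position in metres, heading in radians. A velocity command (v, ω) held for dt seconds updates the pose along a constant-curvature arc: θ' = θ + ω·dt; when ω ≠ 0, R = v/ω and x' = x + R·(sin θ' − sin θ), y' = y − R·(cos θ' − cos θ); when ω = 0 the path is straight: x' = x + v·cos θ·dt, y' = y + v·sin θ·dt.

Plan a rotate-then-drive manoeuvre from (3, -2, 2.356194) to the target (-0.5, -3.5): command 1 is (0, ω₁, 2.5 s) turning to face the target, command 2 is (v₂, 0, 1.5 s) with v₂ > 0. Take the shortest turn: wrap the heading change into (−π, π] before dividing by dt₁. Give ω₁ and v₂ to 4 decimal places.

ω₁ = 0.4761, v₂ = 2.5386

heading to target = atan2(-3.5−-2, -0.5−3) = -2.7367
Δθ = wrap(-2.7367 − 2.3562) = 1.1903; ω₁ = Δθ/dt₁ = 0.4761
distance = √((-0.5−3)² + (-3.5−-2)²) = 3.8079; v₂ = distance/dt₂ = 2.5386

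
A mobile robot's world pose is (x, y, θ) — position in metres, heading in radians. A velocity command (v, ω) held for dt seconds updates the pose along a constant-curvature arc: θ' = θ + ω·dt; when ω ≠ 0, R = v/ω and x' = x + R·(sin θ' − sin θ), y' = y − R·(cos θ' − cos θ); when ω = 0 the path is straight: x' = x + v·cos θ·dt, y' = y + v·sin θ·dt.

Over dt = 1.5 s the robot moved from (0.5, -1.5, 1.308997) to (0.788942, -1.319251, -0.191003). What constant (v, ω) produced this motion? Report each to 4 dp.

v = 0.2500, ω = -1.0000

Δθ = -0.191003 − 1.308997 = -1.500000
ω = Δθ/dt = -1.500000/1.5 = -1.0000
R = Δx/(sin θ' − sin θ) = -0.2500
v = R·ω = -0.2500·-1.0000 = 0.2500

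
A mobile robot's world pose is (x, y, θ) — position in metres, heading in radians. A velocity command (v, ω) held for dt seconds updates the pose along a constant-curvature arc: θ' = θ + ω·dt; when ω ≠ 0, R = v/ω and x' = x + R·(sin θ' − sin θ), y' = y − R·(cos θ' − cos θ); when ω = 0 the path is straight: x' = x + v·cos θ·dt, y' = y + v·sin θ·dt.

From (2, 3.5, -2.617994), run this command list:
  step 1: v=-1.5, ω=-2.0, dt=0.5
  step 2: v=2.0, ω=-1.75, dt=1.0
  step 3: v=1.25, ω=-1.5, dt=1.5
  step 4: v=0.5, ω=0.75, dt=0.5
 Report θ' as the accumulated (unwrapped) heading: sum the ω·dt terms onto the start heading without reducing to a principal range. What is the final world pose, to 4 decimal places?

step 1: θ'=-3.6180 (R=0.7500) → pose (2.7189, 3.5170, -3.6180)
step 2: θ'=-5.3680 (R=-1.1429) → pose (2.3371, 5.2293, -5.3680)
step 3: θ'=-7.6180 (R=-0.8333) → pose (3.8079, 4.9161, -7.6180)
step 4: θ'=-7.2430 (R=0.6667) → pose (3.9101, 4.6895, -7.2430)

(3.9101, 4.6895, -7.2430)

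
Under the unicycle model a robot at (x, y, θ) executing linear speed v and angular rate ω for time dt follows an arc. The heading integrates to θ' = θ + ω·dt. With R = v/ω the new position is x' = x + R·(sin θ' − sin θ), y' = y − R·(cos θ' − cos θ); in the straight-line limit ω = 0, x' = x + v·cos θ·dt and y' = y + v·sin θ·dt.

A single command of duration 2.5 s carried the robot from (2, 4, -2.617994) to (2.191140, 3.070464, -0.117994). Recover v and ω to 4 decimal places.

v = 0.5000, ω = 1.0000

Δθ = -0.117994 − -2.617994 = 2.500000
ω = Δθ/dt = 2.500000/2.5 = 1.0000
R = −Δy/(cos θ' − cos θ) = 0.5000
v = R·ω = 0.5000·1.0000 = 0.5000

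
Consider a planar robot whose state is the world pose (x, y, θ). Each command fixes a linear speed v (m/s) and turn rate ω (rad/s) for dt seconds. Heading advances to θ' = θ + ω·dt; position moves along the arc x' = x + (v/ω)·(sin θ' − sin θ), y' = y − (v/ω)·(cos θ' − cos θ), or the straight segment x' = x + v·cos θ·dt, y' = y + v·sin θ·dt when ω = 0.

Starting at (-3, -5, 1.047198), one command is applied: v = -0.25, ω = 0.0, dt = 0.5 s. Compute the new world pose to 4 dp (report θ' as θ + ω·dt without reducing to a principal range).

θ' = 1.0472 + 0.0·0.5 = 1.0472
ω = 0 → straight: x' = -3 + -0.25·cos(1.0472)·0.5 = -3.0625
y' = -5 + -0.25·sin(1.0472)·0.5 = -5.1083

(-3.0625, -5.1083, 1.0472)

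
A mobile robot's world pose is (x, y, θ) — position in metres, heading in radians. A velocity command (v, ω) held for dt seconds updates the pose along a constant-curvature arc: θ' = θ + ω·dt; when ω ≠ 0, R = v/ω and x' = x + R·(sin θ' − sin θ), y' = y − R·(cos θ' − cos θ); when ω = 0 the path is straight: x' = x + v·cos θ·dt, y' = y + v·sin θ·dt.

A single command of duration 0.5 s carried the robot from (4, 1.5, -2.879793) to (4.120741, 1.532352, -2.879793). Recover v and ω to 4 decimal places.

v = -0.2500, ω = 0.0000

Δθ = -2.879793 − -2.879793 = 0.000000
ω = Δθ/dt = 0.000000/0.5 = 0.0000
ω = 0 → v = (Δx·cos θ + Δy·sin θ)/dt = -0.2500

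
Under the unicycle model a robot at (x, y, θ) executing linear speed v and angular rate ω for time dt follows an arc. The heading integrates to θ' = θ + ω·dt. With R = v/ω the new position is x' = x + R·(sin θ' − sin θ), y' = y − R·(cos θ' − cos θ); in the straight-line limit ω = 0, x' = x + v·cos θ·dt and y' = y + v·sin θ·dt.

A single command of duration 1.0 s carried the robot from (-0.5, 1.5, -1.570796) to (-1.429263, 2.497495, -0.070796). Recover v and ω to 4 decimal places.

Δθ = -0.070796 − -1.570796 = 1.500000
ω = Δθ/dt = 1.500000/1.0 = 1.5000
R = −Δy/(cos θ' − cos θ) = -1.0000
v = R·ω = -1.0000·1.5000 = -1.5000

v = -1.5000, ω = 1.5000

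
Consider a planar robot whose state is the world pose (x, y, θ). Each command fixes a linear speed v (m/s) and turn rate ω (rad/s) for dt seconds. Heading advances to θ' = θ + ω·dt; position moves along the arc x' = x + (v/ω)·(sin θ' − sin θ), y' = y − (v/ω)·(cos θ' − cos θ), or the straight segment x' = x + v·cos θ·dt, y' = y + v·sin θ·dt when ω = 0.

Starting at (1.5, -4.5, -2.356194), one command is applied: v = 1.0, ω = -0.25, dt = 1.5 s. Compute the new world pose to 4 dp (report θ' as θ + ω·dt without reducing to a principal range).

θ' = -2.3562 + -0.25·1.5 = -2.7312
R = v/ω = 1.0/-0.25 = -4.0000
x' = 1.5 + -4.0000·(sin -2.7312 − sin -2.3562) = 0.2675
y' = -4.5 − -4.0000·(cos -2.7312 − cos -2.3562) = -5.3394

(0.2675, -5.3394, -2.7312)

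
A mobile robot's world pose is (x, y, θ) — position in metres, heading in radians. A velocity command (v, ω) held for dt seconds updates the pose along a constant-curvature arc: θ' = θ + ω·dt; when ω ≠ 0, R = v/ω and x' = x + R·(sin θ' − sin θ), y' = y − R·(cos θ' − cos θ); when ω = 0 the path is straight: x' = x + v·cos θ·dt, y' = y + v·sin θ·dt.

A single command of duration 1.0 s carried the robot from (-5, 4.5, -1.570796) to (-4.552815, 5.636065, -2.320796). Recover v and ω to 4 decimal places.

v = -1.2500, ω = -0.7500

Δθ = -2.320796 − -1.570796 = -0.750000
ω = Δθ/dt = -0.750000/1.0 = -0.7500
R = −Δy/(cos θ' − cos θ) = 1.6667
v = R·ω = 1.6667·-0.7500 = -1.2500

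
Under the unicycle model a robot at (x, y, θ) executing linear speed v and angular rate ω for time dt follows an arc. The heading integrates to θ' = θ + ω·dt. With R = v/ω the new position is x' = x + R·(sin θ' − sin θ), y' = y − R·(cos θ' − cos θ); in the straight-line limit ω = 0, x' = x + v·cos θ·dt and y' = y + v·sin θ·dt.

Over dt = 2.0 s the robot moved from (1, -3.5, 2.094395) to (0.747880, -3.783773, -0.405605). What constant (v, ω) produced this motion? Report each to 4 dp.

v = -0.2500, ω = -1.2500

Δθ = -0.405605 − 2.094395 = -2.500000
ω = Δθ/dt = -2.500000/2.0 = -1.2500
R = −Δy/(cos θ' − cos θ) = 0.2000
v = R·ω = 0.2000·-1.2500 = -0.2500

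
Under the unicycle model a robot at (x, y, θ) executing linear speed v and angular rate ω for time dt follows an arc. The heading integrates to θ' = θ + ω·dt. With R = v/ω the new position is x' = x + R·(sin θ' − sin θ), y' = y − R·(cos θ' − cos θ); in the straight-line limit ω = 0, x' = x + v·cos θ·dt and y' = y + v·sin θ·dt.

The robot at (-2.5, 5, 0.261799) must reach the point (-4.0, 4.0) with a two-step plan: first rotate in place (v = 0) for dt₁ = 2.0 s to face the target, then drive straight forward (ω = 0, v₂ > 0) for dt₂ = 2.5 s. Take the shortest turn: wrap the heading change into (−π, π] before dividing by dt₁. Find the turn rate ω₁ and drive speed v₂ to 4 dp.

ω₁ = -1.4077, v₂ = 0.7211

heading to target = atan2(4−5, -4−-2.5) = -2.5536
Δθ = wrap(-2.5536 − 0.2618) = -2.8154; ω₁ = Δθ/dt₁ = -1.4077
distance = √((-4−-2.5)² + (4−5)²) = 1.8028; v₂ = distance/dt₂ = 0.7211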